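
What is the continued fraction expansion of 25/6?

Run the Euclidean algorithm on 25 and 6; the successive quotients are the partial quotients a_0, a_1, ... (each step inverts the fractional part left over by the previous one):
  25 = 4*6 + 1, so a_0 = 4.
  6 = 6*1 + 0, so a_1 = 6.
The remainder reaches 0 after 2 divisions, so the expansion has 2 partial quotients, read off in order.

[4; 6]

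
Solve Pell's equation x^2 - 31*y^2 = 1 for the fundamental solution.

(x, y) = (1520, 273)

First expand sqrt(31) as a continued fraction. With x_i = (sqrt(31) + m_i)/d_i and (m_0, d_0) = (0, 1): a_0 = floor(sqrt(31)) = 5, since 5^2 = 25 <= 31 < 36 = 6^2.
Iterate m_{i+1} = d_i*a_i - m_i, d_{i+1} = (31 - m_{i+1}^2)/d_i, a_{i+1} = floor((a_0 + m_{i+1})/d_{i+1}):
  m_1 = 1*5 - 0 = 5, d_1 = (31 - 5^2)/1 = 6/1 = 6, a_1 = floor((5 + 5)/6) = 1.
  m_2 = 6*1 - 5 = 1, d_2 = (31 - 1^2)/6 = 30/6 = 5, a_2 = floor((5 + 1)/5) = 1.
  m_3 = 5*1 - 1 = 4, d_3 = (31 - 4^2)/5 = 15/5 = 3, a_3 = floor((5 + 4)/3) = 3.
  m_4 = 3*3 - 4 = 5, d_4 = (31 - 5^2)/3 = 6/3 = 2, a_4 = floor((5 + 5)/2) = 5.
  m_5 = 2*5 - 5 = 5, d_5 = (31 - 5^2)/2 = 6/2 = 3, a_5 = floor((5 + 5)/3) = 3.
  m_6 = 3*3 - 5 = 4, d_6 = (31 - 4^2)/3 = 15/3 = 5, a_6 = floor((5 + 4)/5) = 1.
  m_7 = 5*1 - 4 = 1, d_7 = (31 - 1^2)/5 = 30/5 = 6, a_7 = floor((5 + 1)/6) = 1.
  m_8 = 6*1 - 1 = 5, d_8 = (31 - 5^2)/6 = 6/6 = 1, a_8 = floor((5 + 5)/1) = 10.
  m_9 = 1*10 - 5 = 5, d_9 = (31 - 5^2)/1 = 6/1 = 6: (m_9, d_9) = (m_1, d_1) = (5, 6), so from here the quotients repeat a_1, ..., a_8; the period length is 8.
So sqrt(31) = [5; (1, 1, 3, 5, 3, 1, 1, 10)] with period length k = 8.
k is even, so the fundamental solution of x^2 - 31y^2 = 1 is (p_{k-1}, q_{k-1}) = (p_7, q_7); compute convergents through index 7.
Convergents (p_i = a_i*p_{i-1} + p_{i-2}, q_i = a_i*q_{i-1} + q_{i-2} with p_{-2}=0, p_{-1}=1, q_{-2}=1, q_{-1}=0):
  i=0: a_0=5, p_0 = 5*1 + 0 = 5, q_0 = 5*0 + 1 = 1.
  i=1: a_1=1, p_1 = 1*5 + 1 = 6, q_1 = 1*1 + 0 = 1.
  i=2: a_2=1, p_2 = 1*6 + 5 = 11, q_2 = 1*1 + 1 = 2.
  i=3: a_3=3, p_3 = 3*11 + 6 = 39, q_3 = 3*2 + 1 = 7.
  i=4: a_4=5, p_4 = 5*39 + 11 = 206, q_4 = 5*7 + 2 = 37.
  i=5: a_5=3, p_5 = 3*206 + 39 = 657, q_5 = 3*37 + 7 = 118.
  i=6: a_6=1, p_6 = 1*657 + 206 = 863, q_6 = 1*118 + 37 = 155.
  i=7: a_7=1, p_7 = 1*863 + 657 = 1520, q_7 = 1*155 + 118 = 273.
Check: 1520^2 - 31*273^2 = 2310400 - 2310399 = 1, so (x, y) = (1520, 273) solves the equation, and by the theorem it is the least positive solution.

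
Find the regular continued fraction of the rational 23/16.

[1; 2, 3, 2]

Run the Euclidean algorithm on 23 and 16; the successive quotients are the partial quotients a_0, a_1, ... (each step inverts the fractional part left over by the previous one):
  23 = 1*16 + 7, so a_0 = 1.
  16 = 2*7 + 2, so a_1 = 2.
  7 = 3*2 + 1, so a_2 = 3.
  2 = 2*1 + 0, so a_3 = 2.
The remainder reaches 0 after 4 divisions, so the expansion has 4 partial quotients, read off in order.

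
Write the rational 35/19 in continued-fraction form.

[1; 1, 5, 3]

Run the Euclidean algorithm on 35 and 19; the successive quotients are the partial quotients a_0, a_1, ... (each step inverts the fractional part left over by the previous one):
  35 = 1*19 + 16, so a_0 = 1.
  19 = 1*16 + 3, so a_1 = 1.
  16 = 5*3 + 1, so a_2 = 5.
  3 = 3*1 + 0, so a_3 = 3.
The remainder reaches 0 after 4 divisions, so the expansion has 4 partial quotients, read off in order.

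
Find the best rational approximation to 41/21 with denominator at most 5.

2/1

Expand x = 41/21 as a continued fraction with the Euclidean algorithm:
  41 = 1*21 + 20, so a_0 = 1.
  21 = 1*20 + 1, so a_1 = 1.
  20 = 20*1 + 0, so a_2 = 20.
so x = [1; 1, 20].
Convergents (p_i = a_i*p_{i-1} + p_{i-2}, q_i = a_i*q_{i-1} + q_{i-2} with p_{-2}=0, p_{-1}=1, q_{-2}=1, q_{-1}=0), until the denominator exceeds 5:
  i=0: a_0=1, p_0 = 1*1 + 0 = 1, q_0 = 1*0 + 1 = 1.
  i=1: a_1=1, p_1 = 1*1 + 1 = 2, q_1 = 1*1 + 0 = 1.
  i=2: a_2=20, p_2 = 20*2 + 1 = 41, q_2 = 20*1 + 1 = 21.
q_2 = 21 > 5, so the last convergent with denominator <= 5 is p_1/q_1 = 2/1.
The closest fraction with denominator <= 5 is either p_1/q_1 or the intermediate fraction (k*p_1 + p_0)/(k*q_1 + q_0) with the largest k >= 1 whose denominator stays <= 5; these approach x as k grows, and every other convergent or intermediate fraction in range is farther away.
Largest k: floor((5 - q_0)/q_1) = floor((5 - 1)/1) = 4.
That gives (4*2 + 1)/(4*1 + 1) = 9/5.
Compare the errors: |x - 2/1| = |41*1 - 2*21|/(21*1) = 1/21, and |x - 9/5| = |41*5 - 9*21|/(21*5) = 16/105.
Cross-multiplying, 1*105 = 105 < 336 = 16*21, so 1/21 is smaller: the convergent 2/1 is closer to x than 9/5.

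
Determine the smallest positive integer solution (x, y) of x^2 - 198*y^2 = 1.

(x, y) = (197, 14)

First expand sqrt(198) as a continued fraction. With x_i = (sqrt(198) + m_i)/d_i and (m_0, d_0) = (0, 1): a_0 = floor(sqrt(198)) = 14, since 14^2 = 196 <= 198 < 225 = 15^2.
Iterate m_{i+1} = d_i*a_i - m_i, d_{i+1} = (198 - m_{i+1}^2)/d_i, a_{i+1} = floor((a_0 + m_{i+1})/d_{i+1}):
  m_1 = 1*14 - 0 = 14, d_1 = (198 - 14^2)/1 = 2/1 = 2, a_1 = floor((14 + 14)/2) = 14.
  m_2 = 2*14 - 14 = 14, d_2 = (198 - 14^2)/2 = 2/2 = 1, a_2 = floor((14 + 14)/1) = 28.
  m_3 = 1*28 - 14 = 14, d_3 = (198 - 14^2)/1 = 2/1 = 2: (m_3, d_3) = (m_1, d_1) = (14, 2), so from here the quotients repeat a_1, a_2; the period length is 2.
So sqrt(198) = [14; (14, 28)] with period length k = 2.
k is even, so the fundamental solution of x^2 - 198y^2 = 1 is (p_{k-1}, q_{k-1}) = (p_1, q_1); compute convergents through index 1.
Convergents (p_i = a_i*p_{i-1} + p_{i-2}, q_i = a_i*q_{i-1} + q_{i-2} with p_{-2}=0, p_{-1}=1, q_{-2}=1, q_{-1}=0):
  i=0: a_0=14, p_0 = 14*1 + 0 = 14, q_0 = 14*0 + 1 = 1.
  i=1: a_1=14, p_1 = 14*14 + 1 = 197, q_1 = 14*1 + 0 = 14.
Check: 197^2 - 198*14^2 = 38809 - 38808 = 1, so (x, y) = (197, 14) solves the equation, and by the theorem it is the least positive solution.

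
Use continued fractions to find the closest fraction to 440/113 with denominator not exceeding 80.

Expand x = 440/113 as a continued fraction with the Euclidean algorithm:
  440 = 3*113 + 101, so a_0 = 3.
  113 = 1*101 + 12, so a_1 = 1.
  101 = 8*12 + 5, so a_2 = 8.
  12 = 2*5 + 2, so a_3 = 2.
  5 = 2*2 + 1, so a_4 = 2.
  2 = 2*1 + 0, so a_5 = 2.
so x = [3; 1, 8, 2, 2, 2].
Convergents (p_i = a_i*p_{i-1} + p_{i-2}, q_i = a_i*q_{i-1} + q_{i-2} with p_{-2}=0, p_{-1}=1, q_{-2}=1, q_{-1}=0), until the denominator exceeds 80:
  i=0: a_0=3, p_0 = 3*1 + 0 = 3, q_0 = 3*0 + 1 = 1.
  i=1: a_1=1, p_1 = 1*3 + 1 = 4, q_1 = 1*1 + 0 = 1.
  i=2: a_2=8, p_2 = 8*4 + 3 = 35, q_2 = 8*1 + 1 = 9.
  i=3: a_3=2, p_3 = 2*35 + 4 = 74, q_3 = 2*9 + 1 = 19.
  i=4: a_4=2, p_4 = 2*74 + 35 = 183, q_4 = 2*19 + 9 = 47.
  i=5: a_5=2, p_5 = 2*183 + 74 = 440, q_5 = 2*47 + 19 = 113.
q_5 = 113 > 80, so the last convergent with denominator <= 80 is p_4/q_4 = 183/47.
The closest fraction with denominator <= 80 is either p_4/q_4 or the intermediate fraction (k*p_4 + p_3)/(k*q_4 + q_3) with the largest k >= 1 whose denominator stays <= 80; these approach x as k grows, and every other convergent or intermediate fraction in range is farther away.
Largest k: floor((80 - q_3)/q_4) = floor((80 - 19)/47) = 1.
That gives (1*183 + 74)/(1*47 + 19) = 257/66.
Compare the errors: |x - 183/47| = |440*47 - 183*113|/(113*47) = 1/5311, and |x - 257/66| = |440*66 - 257*113|/(113*66) = 1/7458.
Cross-multiplying, 1*5311 = 5311 < 7458 = 1*7458, so 1/7458 is smaller: the intermediate fraction 257/66 is closer to x than 183/47.

257/66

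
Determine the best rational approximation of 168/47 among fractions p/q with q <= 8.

Expand x = 168/47 as a continued fraction with the Euclidean algorithm:
  168 = 3*47 + 27, so a_0 = 3.
  47 = 1*27 + 20, so a_1 = 1.
  27 = 1*20 + 7, so a_2 = 1.
  20 = 2*7 + 6, so a_3 = 2.
  7 = 1*6 + 1, so a_4 = 1.
  6 = 6*1 + 0, so a_5 = 6.
so x = [3; 1, 1, 2, 1, 6].
Convergents (p_i = a_i*p_{i-1} + p_{i-2}, q_i = a_i*q_{i-1} + q_{i-2} with p_{-2}=0, p_{-1}=1, q_{-2}=1, q_{-1}=0), until the denominator exceeds 8:
  i=0: a_0=3, p_0 = 3*1 + 0 = 3, q_0 = 3*0 + 1 = 1.
  i=1: a_1=1, p_1 = 1*3 + 1 = 4, q_1 = 1*1 + 0 = 1.
  i=2: a_2=1, p_2 = 1*4 + 3 = 7, q_2 = 1*1 + 1 = 2.
  i=3: a_3=2, p_3 = 2*7 + 4 = 18, q_3 = 2*2 + 1 = 5.
  i=4: a_4=1, p_4 = 1*18 + 7 = 25, q_4 = 1*5 + 2 = 7.
  i=5: a_5=6, p_5 = 6*25 + 18 = 168, q_5 = 6*7 + 5 = 47.
q_5 = 47 > 8, so the last convergent with denominator <= 8 is p_4/q_4 = 25/7.
The closest fraction with denominator <= 8 is either p_4/q_4 or the intermediate fraction (k*p_4 + p_3)/(k*q_4 + q_3) with the largest k >= 1 whose denominator stays <= 8; these approach x as k grows, and every other convergent or intermediate fraction in range is farther away.
Largest k: floor((8 - q_3)/q_4) = floor((8 - 5)/7) = 0.
Since k = 0, no intermediate fraction beyond p_4/q_4 has denominator <= 8, so the convergent 25/7 is the closest (its error is |168*7 - 25*47|/(47*7) = 1/329).

25/7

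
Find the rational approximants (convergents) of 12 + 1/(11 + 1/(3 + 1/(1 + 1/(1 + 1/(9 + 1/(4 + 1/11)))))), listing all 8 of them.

12/1, 133/11, 411/34, 544/45, 955/79, 9139/756, 37511/3103, 421760/34889

Using the convergent recurrence p_i = a_i*p_{i-1} + p_{i-2}, q_i = a_i*q_{i-1} + q_{i-2} with p_{-2}=0, p_{-1}=1, q_{-2}=1, q_{-1}=0:
  i=0: a_0=12, p_0 = 12*1 + 0 = 12, q_0 = 12*0 + 1 = 1.
  i=1: a_1=11, p_1 = 11*12 + 1 = 133, q_1 = 11*1 + 0 = 11.
  i=2: a_2=3, p_2 = 3*133 + 12 = 411, q_2 = 3*11 + 1 = 34.
  i=3: a_3=1, p_3 = 1*411 + 133 = 544, q_3 = 1*34 + 11 = 45.
  i=4: a_4=1, p_4 = 1*544 + 411 = 955, q_4 = 1*45 + 34 = 79.
  i=5: a_5=9, p_5 = 9*955 + 544 = 9139, q_5 = 9*79 + 45 = 756.
  i=6: a_6=4, p_6 = 4*9139 + 955 = 37511, q_6 = 4*756 + 79 = 3103.
  i=7: a_7=11, p_7 = 11*37511 + 9139 = 421760, q_7 = 11*3103 + 756 = 34889.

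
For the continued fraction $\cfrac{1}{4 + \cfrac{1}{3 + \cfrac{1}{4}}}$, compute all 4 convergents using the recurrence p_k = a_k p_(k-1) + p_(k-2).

Using the convergent recurrence p_i = a_i*p_{i-1} + p_{i-2}, q_i = a_i*q_{i-1} + q_{i-2} with p_{-2}=0, p_{-1}=1, q_{-2}=1, q_{-1}=0:
  i=0: a_0=0, p_0 = 0*1 + 0 = 0, q_0 = 0*0 + 1 = 1.
  i=1: a_1=4, p_1 = 4*0 + 1 = 1, q_1 = 4*1 + 0 = 4.
  i=2: a_2=3, p_2 = 3*1 + 0 = 3, q_2 = 3*4 + 1 = 13.
  i=3: a_3=4, p_3 = 4*3 + 1 = 13, q_3 = 4*13 + 4 = 56.

0/1, 1/4, 3/13, 13/56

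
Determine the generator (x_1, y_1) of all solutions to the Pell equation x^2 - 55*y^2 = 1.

First expand sqrt(55) as a continued fraction. With x_i = (sqrt(55) + m_i)/d_i and (m_0, d_0) = (0, 1): a_0 = floor(sqrt(55)) = 7, since 7^2 = 49 <= 55 < 64 = 8^2.
Iterate m_{i+1} = d_i*a_i - m_i, d_{i+1} = (55 - m_{i+1}^2)/d_i, a_{i+1} = floor((a_0 + m_{i+1})/d_{i+1}):
  m_1 = 1*7 - 0 = 7, d_1 = (55 - 7^2)/1 = 6/1 = 6, a_1 = floor((7 + 7)/6) = 2.
  m_2 = 6*2 - 7 = 5, d_2 = (55 - 5^2)/6 = 30/6 = 5, a_2 = floor((7 + 5)/5) = 2.
  m_3 = 5*2 - 5 = 5, d_3 = (55 - 5^2)/5 = 30/5 = 6, a_3 = floor((7 + 5)/6) = 2.
  m_4 = 6*2 - 5 = 7, d_4 = (55 - 7^2)/6 = 6/6 = 1, a_4 = floor((7 + 7)/1) = 14.
  m_5 = 1*14 - 7 = 7, d_5 = (55 - 7^2)/1 = 6/1 = 6: (m_5, d_5) = (m_1, d_1) = (7, 6), so from here the quotients repeat a_1, ..., a_4; the period length is 4.
So sqrt(55) = [7; (2, 2, 2, 14)] with period length k = 4.
k is even, so the fundamental solution of x^2 - 55y^2 = 1 is (p_{k-1}, q_{k-1}) = (p_3, q_3); compute convergents through index 3.
Convergents (p_i = a_i*p_{i-1} + p_{i-2}, q_i = a_i*q_{i-1} + q_{i-2} with p_{-2}=0, p_{-1}=1, q_{-2}=1, q_{-1}=0):
  i=0: a_0=7, p_0 = 7*1 + 0 = 7, q_0 = 7*0 + 1 = 1.
  i=1: a_1=2, p_1 = 2*7 + 1 = 15, q_1 = 2*1 + 0 = 2.
  i=2: a_2=2, p_2 = 2*15 + 7 = 37, q_2 = 2*2 + 1 = 5.
  i=3: a_3=2, p_3 = 2*37 + 15 = 89, q_3 = 2*5 + 2 = 12.
Check: 89^2 - 55*12^2 = 7921 - 7920 = 1, so (x, y) = (89, 12) solves the equation, and by the theorem it is the least positive solution.

(x, y) = (89, 12)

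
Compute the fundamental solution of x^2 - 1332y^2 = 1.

(x, y) = (73, 2)

First expand sqrt(1332) as a continued fraction. With x_i = (sqrt(1332) + m_i)/d_i and (m_0, d_0) = (0, 1): a_0 = floor(sqrt(1332)) = 36, since 36^2 = 1296 <= 1332 < 1369 = 37^2.
Iterate m_{i+1} = d_i*a_i - m_i, d_{i+1} = (1332 - m_{i+1}^2)/d_i, a_{i+1} = floor((a_0 + m_{i+1})/d_{i+1}):
  m_1 = 1*36 - 0 = 36, d_1 = (1332 - 36^2)/1 = 36/1 = 36, a_1 = floor((36 + 36)/36) = 2.
  m_2 = 36*2 - 36 = 36, d_2 = (1332 - 36^2)/36 = 36/36 = 1, a_2 = floor((36 + 36)/1) = 72.
  m_3 = 1*72 - 36 = 36, d_3 = (1332 - 36^2)/1 = 36/1 = 36: (m_3, d_3) = (m_1, d_1) = (36, 36), so from here the quotients repeat a_1, a_2; the period length is 2.
So sqrt(1332) = [36; (2, 72)] with period length k = 2.
k is even, so the fundamental solution of x^2 - 1332y^2 = 1 is (p_{k-1}, q_{k-1}) = (p_1, q_1); compute convergents through index 1.
Convergents (p_i = a_i*p_{i-1} + p_{i-2}, q_i = a_i*q_{i-1} + q_{i-2} with p_{-2}=0, p_{-1}=1, q_{-2}=1, q_{-1}=0):
  i=0: a_0=36, p_0 = 36*1 + 0 = 36, q_0 = 36*0 + 1 = 1.
  i=1: a_1=2, p_1 = 2*36 + 1 = 73, q_1 = 2*1 + 0 = 2.
Check: 73^2 - 1332*2^2 = 5329 - 5328 = 1, so (x, y) = (73, 2) solves the equation, and by the theorem it is the least positive solution.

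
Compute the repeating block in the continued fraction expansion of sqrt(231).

[15; (5, 30)]

Write x_i = (sqrt(231) + m_i)/d_i with (m_0, d_0) = (0, 1). a_0 = floor(sqrt(231)) = 15, since 15^2 = 225 <= 231 < 256 = 16^2.
Iterate m_{i+1} = d_i*a_i - m_i, d_{i+1} = (231 - m_{i+1}^2)/d_i, a_{i+1} = floor((a_0 + m_{i+1})/d_{i+1}):
  m_1 = 1*15 - 0 = 15, d_1 = (231 - 15^2)/1 = 6/1 = 6, a_1 = floor((15 + 15)/6) = 5.
  m_2 = 6*5 - 15 = 15, d_2 = (231 - 15^2)/6 = 6/6 = 1, a_2 = floor((15 + 15)/1) = 30.
  m_3 = 1*30 - 15 = 15, d_3 = (231 - 15^2)/1 = 6/1 = 6: (m_3, d_3) = (m_1, d_1) = (15, 6), so from here the quotients repeat a_1, a_2; the period length is 2.
Hence the expansion of sqrt(231) is a_0 = 15 followed by the repeating block 5, 30 (period 2).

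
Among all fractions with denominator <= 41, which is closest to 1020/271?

Expand x = 1020/271 as a continued fraction with the Euclidean algorithm:
  1020 = 3*271 + 207, so a_0 = 3.
  271 = 1*207 + 64, so a_1 = 1.
  207 = 3*64 + 15, so a_2 = 3.
  64 = 4*15 + 4, so a_3 = 4.
  15 = 3*4 + 3, so a_4 = 3.
  4 = 1*3 + 1, so a_5 = 1.
  3 = 3*1 + 0, so a_6 = 3.
so x = [3; 1, 3, 4, 3, 1, 3].
Convergents (p_i = a_i*p_{i-1} + p_{i-2}, q_i = a_i*q_{i-1} + q_{i-2} with p_{-2}=0, p_{-1}=1, q_{-2}=1, q_{-1}=0), until the denominator exceeds 41:
  i=0: a_0=3, p_0 = 3*1 + 0 = 3, q_0 = 3*0 + 1 = 1.
  i=1: a_1=1, p_1 = 1*3 + 1 = 4, q_1 = 1*1 + 0 = 1.
  i=2: a_2=3, p_2 = 3*4 + 3 = 15, q_2 = 3*1 + 1 = 4.
  i=3: a_3=4, p_3 = 4*15 + 4 = 64, q_3 = 4*4 + 1 = 17.
  i=4: a_4=3, p_4 = 3*64 + 15 = 207, q_4 = 3*17 + 4 = 55.
q_4 = 55 > 41, so the last convergent with denominator <= 41 is p_3/q_3 = 64/17.
The closest fraction with denominator <= 41 is either p_3/q_3 or the intermediate fraction (k*p_3 + p_2)/(k*q_3 + q_2) with the largest k >= 1 whose denominator stays <= 41; these approach x as k grows, and every other convergent or intermediate fraction in range is farther away.
Largest k: floor((41 - q_2)/q_3) = floor((41 - 4)/17) = 2.
That gives (2*64 + 15)/(2*17 + 4) = 143/38.
Compare the errors: |x - 64/17| = |1020*17 - 64*271|/(271*17) = 4/4607, and |x - 143/38| = |1020*38 - 143*271|/(271*38) = 7/10298.
Cross-multiplying, 7*4607 = 32249 < 41192 = 4*10298, so 7/10298 is smaller: the intermediate fraction 143/38 is closer to x than 64/17.

143/38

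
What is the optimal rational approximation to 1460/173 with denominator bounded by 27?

211/25

Expand x = 1460/173 as a continued fraction with the Euclidean algorithm:
  1460 = 8*173 + 76, so a_0 = 8.
  173 = 2*76 + 21, so a_1 = 2.
  76 = 3*21 + 13, so a_2 = 3.
  21 = 1*13 + 8, so a_3 = 1.
  13 = 1*8 + 5, so a_4 = 1.
  8 = 1*5 + 3, so a_5 = 1.
  5 = 1*3 + 2, so a_6 = 1.
  3 = 1*2 + 1, so a_7 = 1.
  2 = 2*1 + 0, so a_8 = 2.
so x = [8; 2, 3, 1, 1, 1, 1, 1, 2].
Convergents (p_i = a_i*p_{i-1} + p_{i-2}, q_i = a_i*q_{i-1} + q_{i-2} with p_{-2}=0, p_{-1}=1, q_{-2}=1, q_{-1}=0), until the denominator exceeds 27:
  i=0: a_0=8, p_0 = 8*1 + 0 = 8, q_0 = 8*0 + 1 = 1.
  i=1: a_1=2, p_1 = 2*8 + 1 = 17, q_1 = 2*1 + 0 = 2.
  i=2: a_2=3, p_2 = 3*17 + 8 = 59, q_2 = 3*2 + 1 = 7.
  i=3: a_3=1, p_3 = 1*59 + 17 = 76, q_3 = 1*7 + 2 = 9.
  i=4: a_4=1, p_4 = 1*76 + 59 = 135, q_4 = 1*9 + 7 = 16.
  i=5: a_5=1, p_5 = 1*135 + 76 = 211, q_5 = 1*16 + 9 = 25.
  i=6: a_6=1, p_6 = 1*211 + 135 = 346, q_6 = 1*25 + 16 = 41.
q_6 = 41 > 27, so the last convergent with denominator <= 27 is p_5/q_5 = 211/25.
The closest fraction with denominator <= 27 is either p_5/q_5 or the intermediate fraction (k*p_5 + p_4)/(k*q_5 + q_4) with the largest k >= 1 whose denominator stays <= 27; these approach x as k grows, and every other convergent or intermediate fraction in range is farther away.
Largest k: floor((27 - q_4)/q_5) = floor((27 - 16)/25) = 0.
Since k = 0, no intermediate fraction beyond p_5/q_5 has denominator <= 27, so the convergent 211/25 is the closest (its error is |1460*25 - 211*173|/(173*25) = 3/4325).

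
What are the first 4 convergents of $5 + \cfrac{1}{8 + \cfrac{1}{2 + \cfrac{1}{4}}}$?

Using the convergent recurrence p_i = a_i*p_{i-1} + p_{i-2}, q_i = a_i*q_{i-1} + q_{i-2} with p_{-2}=0, p_{-1}=1, q_{-2}=1, q_{-1}=0:
  i=0: a_0=5, p_0 = 5*1 + 0 = 5, q_0 = 5*0 + 1 = 1.
  i=1: a_1=8, p_1 = 8*5 + 1 = 41, q_1 = 8*1 + 0 = 8.
  i=2: a_2=2, p_2 = 2*41 + 5 = 87, q_2 = 2*8 + 1 = 17.
  i=3: a_3=4, p_3 = 4*87 + 41 = 389, q_3 = 4*17 + 8 = 76.

5/1, 41/8, 87/17, 389/76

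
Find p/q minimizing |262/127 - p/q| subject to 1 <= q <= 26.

33/16

Expand x = 262/127 as a continued fraction with the Euclidean algorithm:
  262 = 2*127 + 8, so a_0 = 2.
  127 = 15*8 + 7, so a_1 = 15.
  8 = 1*7 + 1, so a_2 = 1.
  7 = 7*1 + 0, so a_3 = 7.
so x = [2; 15, 1, 7].
Convergents (p_i = a_i*p_{i-1} + p_{i-2}, q_i = a_i*q_{i-1} + q_{i-2} with p_{-2}=0, p_{-1}=1, q_{-2}=1, q_{-1}=0), until the denominator exceeds 26:
  i=0: a_0=2, p_0 = 2*1 + 0 = 2, q_0 = 2*0 + 1 = 1.
  i=1: a_1=15, p_1 = 15*2 + 1 = 31, q_1 = 15*1 + 0 = 15.
  i=2: a_2=1, p_2 = 1*31 + 2 = 33, q_2 = 1*15 + 1 = 16.
  i=3: a_3=7, p_3 = 7*33 + 31 = 262, q_3 = 7*16 + 15 = 127.
q_3 = 127 > 26, so the last convergent with denominator <= 26 is p_2/q_2 = 33/16.
The closest fraction with denominator <= 26 is either p_2/q_2 or the intermediate fraction (k*p_2 + p_1)/(k*q_2 + q_1) with the largest k >= 1 whose denominator stays <= 26; these approach x as k grows, and every other convergent or intermediate fraction in range is farther away.
Largest k: floor((26 - q_1)/q_2) = floor((26 - 15)/16) = 0.
Since k = 0, no intermediate fraction beyond p_2/q_2 has denominator <= 26, so the convergent 33/16 is the closest (its error is |262*16 - 33*127|/(127*16) = 1/2032).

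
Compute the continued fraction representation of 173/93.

[1; 1, 6, 6, 2]

Run the Euclidean algorithm on 173 and 93; the successive quotients are the partial quotients a_0, a_1, ... (each step inverts the fractional part left over by the previous one):
  173 = 1*93 + 80, so a_0 = 1.
  93 = 1*80 + 13, so a_1 = 1.
  80 = 6*13 + 2, so a_2 = 6.
  13 = 6*2 + 1, so a_3 = 6.
  2 = 2*1 + 0, so a_4 = 2.
The remainder reaches 0 after 5 divisions, so the expansion has 5 partial quotients, read off in order.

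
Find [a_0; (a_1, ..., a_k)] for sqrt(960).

Write x_i = (sqrt(960) + m_i)/d_i with (m_0, d_0) = (0, 1). a_0 = floor(sqrt(960)) = 30, since 30^2 = 900 <= 960 < 961 = 31^2.
Iterate m_{i+1} = d_i*a_i - m_i, d_{i+1} = (960 - m_{i+1}^2)/d_i, a_{i+1} = floor((a_0 + m_{i+1})/d_{i+1}):
  m_1 = 1*30 - 0 = 30, d_1 = (960 - 30^2)/1 = 60/1 = 60, a_1 = floor((30 + 30)/60) = 1.
  m_2 = 60*1 - 30 = 30, d_2 = (960 - 30^2)/60 = 60/60 = 1, a_2 = floor((30 + 30)/1) = 60.
  m_3 = 1*60 - 30 = 30, d_3 = (960 - 30^2)/1 = 60/1 = 60: (m_3, d_3) = (m_1, d_1) = (30, 60), so from here the quotients repeat a_1, a_2; the period length is 2.
Hence the expansion of sqrt(960) is a_0 = 30 followed by the repeating block 1, 60 (period 2).

[30; (1, 60)]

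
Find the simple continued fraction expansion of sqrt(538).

[23; (5, 7, 1, 1, 7, 5, 46)]

Write x_i = (sqrt(538) + m_i)/d_i with (m_0, d_0) = (0, 1). a_0 = floor(sqrt(538)) = 23, since 23^2 = 529 <= 538 < 576 = 24^2.
Iterate m_{i+1} = d_i*a_i - m_i, d_{i+1} = (538 - m_{i+1}^2)/d_i, a_{i+1} = floor((a_0 + m_{i+1})/d_{i+1}):
  m_1 = 1*23 - 0 = 23, d_1 = (538 - 23^2)/1 = 9/1 = 9, a_1 = floor((23 + 23)/9) = 5.
  m_2 = 9*5 - 23 = 22, d_2 = (538 - 22^2)/9 = 54/9 = 6, a_2 = floor((23 + 22)/6) = 7.
  m_3 = 6*7 - 22 = 20, d_3 = (538 - 20^2)/6 = 138/6 = 23, a_3 = floor((23 + 20)/23) = 1.
  m_4 = 23*1 - 20 = 3, d_4 = (538 - 3^2)/23 = 529/23 = 23, a_4 = floor((23 + 3)/23) = 1.
  m_5 = 23*1 - 3 = 20, d_5 = (538 - 20^2)/23 = 138/23 = 6, a_5 = floor((23 + 20)/6) = 7.
  m_6 = 6*7 - 20 = 22, d_6 = (538 - 22^2)/6 = 54/6 = 9, a_6 = floor((23 + 22)/9) = 5.
  m_7 = 9*5 - 22 = 23, d_7 = (538 - 23^2)/9 = 9/9 = 1, a_7 = floor((23 + 23)/1) = 46.
  m_8 = 1*46 - 23 = 23, d_8 = (538 - 23^2)/1 = 9/1 = 9: (m_8, d_8) = (m_1, d_1) = (23, 9), so from here the quotients repeat a_1, ..., a_7; the period length is 7.
Hence the expansion of sqrt(538) is a_0 = 23 followed by the repeating block 5, 7, 1, 1, 7, 5, 46 (period 7).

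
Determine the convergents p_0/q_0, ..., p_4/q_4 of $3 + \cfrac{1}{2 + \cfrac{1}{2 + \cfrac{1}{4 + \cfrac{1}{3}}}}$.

3/1, 7/2, 17/5, 75/22, 242/71

Using the convergent recurrence p_i = a_i*p_{i-1} + p_{i-2}, q_i = a_i*q_{i-1} + q_{i-2} with p_{-2}=0, p_{-1}=1, q_{-2}=1, q_{-1}=0:
  i=0: a_0=3, p_0 = 3*1 + 0 = 3, q_0 = 3*0 + 1 = 1.
  i=1: a_1=2, p_1 = 2*3 + 1 = 7, q_1 = 2*1 + 0 = 2.
  i=2: a_2=2, p_2 = 2*7 + 3 = 17, q_2 = 2*2 + 1 = 5.
  i=3: a_3=4, p_3 = 4*17 + 7 = 75, q_3 = 4*5 + 2 = 22.
  i=4: a_4=3, p_4 = 3*75 + 17 = 242, q_4 = 3*22 + 5 = 71.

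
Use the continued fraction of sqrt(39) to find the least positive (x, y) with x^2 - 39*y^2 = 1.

First expand sqrt(39) as a continued fraction. With x_i = (sqrt(39) + m_i)/d_i and (m_0, d_0) = (0, 1): a_0 = floor(sqrt(39)) = 6, since 6^2 = 36 <= 39 < 49 = 7^2.
Iterate m_{i+1} = d_i*a_i - m_i, d_{i+1} = (39 - m_{i+1}^2)/d_i, a_{i+1} = floor((a_0 + m_{i+1})/d_{i+1}):
  m_1 = 1*6 - 0 = 6, d_1 = (39 - 6^2)/1 = 3/1 = 3, a_1 = floor((6 + 6)/3) = 4.
  m_2 = 3*4 - 6 = 6, d_2 = (39 - 6^2)/3 = 3/3 = 1, a_2 = floor((6 + 6)/1) = 12.
  m_3 = 1*12 - 6 = 6, d_3 = (39 - 6^2)/1 = 3/1 = 3: (m_3, d_3) = (m_1, d_1) = (6, 3), so from here the quotients repeat a_1, a_2; the period length is 2.
So sqrt(39) = [6; (4, 12)] with period length k = 2.
k is even, so the fundamental solution of x^2 - 39y^2 = 1 is (p_{k-1}, q_{k-1}) = (p_1, q_1); compute convergents through index 1.
Convergents (p_i = a_i*p_{i-1} + p_{i-2}, q_i = a_i*q_{i-1} + q_{i-2} with p_{-2}=0, p_{-1}=1, q_{-2}=1, q_{-1}=0):
  i=0: a_0=6, p_0 = 6*1 + 0 = 6, q_0 = 6*0 + 1 = 1.
  i=1: a_1=4, p_1 = 4*6 + 1 = 25, q_1 = 4*1 + 0 = 4.
Check: 25^2 - 39*4^2 = 625 - 624 = 1, so (x, y) = (25, 4) solves the equation, and by the theorem it is the least positive solution.

(x, y) = (25, 4)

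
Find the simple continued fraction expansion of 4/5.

Run the Euclidean algorithm on 4 and 5; the successive quotients are the partial quotients a_0, a_1, ... (each step inverts the fractional part left over by the previous one):
  4 = 0*5 + 4, so a_0 = 0.
  5 = 1*4 + 1, so a_1 = 1.
  4 = 4*1 + 0, so a_2 = 4.
The remainder reaches 0 after 3 divisions, so the expansion has 3 partial quotients, read off in order.

[0; 1, 4]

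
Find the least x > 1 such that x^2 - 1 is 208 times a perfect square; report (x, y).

First expand sqrt(208) as a continued fraction. With x_i = (sqrt(208) + m_i)/d_i and (m_0, d_0) = (0, 1): a_0 = floor(sqrt(208)) = 14, since 14^2 = 196 <= 208 < 225 = 15^2.
Iterate m_{i+1} = d_i*a_i - m_i, d_{i+1} = (208 - m_{i+1}^2)/d_i, a_{i+1} = floor((a_0 + m_{i+1})/d_{i+1}):
  m_1 = 1*14 - 0 = 14, d_1 = (208 - 14^2)/1 = 12/1 = 12, a_1 = floor((14 + 14)/12) = 2.
  m_2 = 12*2 - 14 = 10, d_2 = (208 - 10^2)/12 = 108/12 = 9, a_2 = floor((14 + 10)/9) = 2.
  m_3 = 9*2 - 10 = 8, d_3 = (208 - 8^2)/9 = 144/9 = 16, a_3 = floor((14 + 8)/16) = 1.
  m_4 = 16*1 - 8 = 8, d_4 = (208 - 8^2)/16 = 144/16 = 9, a_4 = floor((14 + 8)/9) = 2.
  m_5 = 9*2 - 8 = 10, d_5 = (208 - 10^2)/9 = 108/9 = 12, a_5 = floor((14 + 10)/12) = 2.
  m_6 = 12*2 - 10 = 14, d_6 = (208 - 14^2)/12 = 12/12 = 1, a_6 = floor((14 + 14)/1) = 28.
  m_7 = 1*28 - 14 = 14, d_7 = (208 - 14^2)/1 = 12/1 = 12: (m_7, d_7) = (m_1, d_1) = (14, 12), so from here the quotients repeat a_1, ..., a_6; the period length is 6.
So sqrt(208) = [14; (2, 2, 1, 2, 2, 28)] with period length k = 6.
k is even, so the fundamental solution of x^2 - 208y^2 = 1 is (p_{k-1}, q_{k-1}) = (p_5, q_5); compute convergents through index 5.
Convergents (p_i = a_i*p_{i-1} + p_{i-2}, q_i = a_i*q_{i-1} + q_{i-2} with p_{-2}=0, p_{-1}=1, q_{-2}=1, q_{-1}=0):
  i=0: a_0=14, p_0 = 14*1 + 0 = 14, q_0 = 14*0 + 1 = 1.
  i=1: a_1=2, p_1 = 2*14 + 1 = 29, q_1 = 2*1 + 0 = 2.
  i=2: a_2=2, p_2 = 2*29 + 14 = 72, q_2 = 2*2 + 1 = 5.
  i=3: a_3=1, p_3 = 1*72 + 29 = 101, q_3 = 1*5 + 2 = 7.
  i=4: a_4=2, p_4 = 2*101 + 72 = 274, q_4 = 2*7 + 5 = 19.
  i=5: a_5=2, p_5 = 2*274 + 101 = 649, q_5 = 2*19 + 7 = 45.
Check: 649^2 - 208*45^2 = 421201 - 421200 = 1, so (x, y) = (649, 45) solves the equation, and by the theorem it is the least positive solution.

(x, y) = (649, 45)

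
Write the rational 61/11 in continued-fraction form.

[5; 1, 1, 5]

Run the Euclidean algorithm on 61 and 11; the successive quotients are the partial quotients a_0, a_1, ... (each step inverts the fractional part left over by the previous one):
  61 = 5*11 + 6, so a_0 = 5.
  11 = 1*6 + 5, so a_1 = 1.
  6 = 1*5 + 1, so a_2 = 1.
  5 = 5*1 + 0, so a_3 = 5.
The remainder reaches 0 after 4 divisions, so the expansion has 4 partial quotients, read off in order.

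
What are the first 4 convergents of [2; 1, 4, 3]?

2/1, 3/1, 14/5, 45/16

Using the convergent recurrence p_i = a_i*p_{i-1} + p_{i-2}, q_i = a_i*q_{i-1} + q_{i-2} with p_{-2}=0, p_{-1}=1, q_{-2}=1, q_{-1}=0:
  i=0: a_0=2, p_0 = 2*1 + 0 = 2, q_0 = 2*0 + 1 = 1.
  i=1: a_1=1, p_1 = 1*2 + 1 = 3, q_1 = 1*1 + 0 = 1.
  i=2: a_2=4, p_2 = 4*3 + 2 = 14, q_2 = 4*1 + 1 = 5.
  i=3: a_3=3, p_3 = 3*14 + 3 = 45, q_3 = 3*5 + 1 = 16.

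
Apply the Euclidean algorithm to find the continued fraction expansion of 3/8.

Run the Euclidean algorithm on 3 and 8; the successive quotients are the partial quotients a_0, a_1, ... (each step inverts the fractional part left over by the previous one):
  3 = 0*8 + 3, so a_0 = 0.
  8 = 2*3 + 2, so a_1 = 2.
  3 = 1*2 + 1, so a_2 = 1.
  2 = 2*1 + 0, so a_3 = 2.
The remainder reaches 0 after 4 divisions, so the expansion has 4 partial quotients, read off in order.

[0; 2, 1, 2]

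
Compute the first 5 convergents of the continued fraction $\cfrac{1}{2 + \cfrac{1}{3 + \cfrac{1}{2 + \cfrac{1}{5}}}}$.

0/1, 1/2, 3/7, 7/16, 38/87

Using the convergent recurrence p_i = a_i*p_{i-1} + p_{i-2}, q_i = a_i*q_{i-1} + q_{i-2} with p_{-2}=0, p_{-1}=1, q_{-2}=1, q_{-1}=0:
  i=0: a_0=0, p_0 = 0*1 + 0 = 0, q_0 = 0*0 + 1 = 1.
  i=1: a_1=2, p_1 = 2*0 + 1 = 1, q_1 = 2*1 + 0 = 2.
  i=2: a_2=3, p_2 = 3*1 + 0 = 3, q_2 = 3*2 + 1 = 7.
  i=3: a_3=2, p_3 = 2*3 + 1 = 7, q_3 = 2*7 + 2 = 16.
  i=4: a_4=5, p_4 = 5*7 + 3 = 38, q_4 = 5*16 + 7 = 87.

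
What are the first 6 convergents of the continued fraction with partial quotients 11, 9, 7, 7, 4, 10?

11/1, 100/9, 711/64, 5077/457, 21019/1892, 215267/19377

Using the convergent recurrence p_i = a_i*p_{i-1} + p_{i-2}, q_i = a_i*q_{i-1} + q_{i-2} with p_{-2}=0, p_{-1}=1, q_{-2}=1, q_{-1}=0:
  i=0: a_0=11, p_0 = 11*1 + 0 = 11, q_0 = 11*0 + 1 = 1.
  i=1: a_1=9, p_1 = 9*11 + 1 = 100, q_1 = 9*1 + 0 = 9.
  i=2: a_2=7, p_2 = 7*100 + 11 = 711, q_2 = 7*9 + 1 = 64.
  i=3: a_3=7, p_3 = 7*711 + 100 = 5077, q_3 = 7*64 + 9 = 457.
  i=4: a_4=4, p_4 = 4*5077 + 711 = 21019, q_4 = 4*457 + 64 = 1892.
  i=5: a_5=10, p_5 = 10*21019 + 5077 = 215267, q_5 = 10*1892 + 457 = 19377.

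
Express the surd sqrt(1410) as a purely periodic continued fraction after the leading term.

[37; (1, 1, 4, 1, 1, 74)]

Write x_i = (sqrt(1410) + m_i)/d_i with (m_0, d_0) = (0, 1). a_0 = floor(sqrt(1410)) = 37, since 37^2 = 1369 <= 1410 < 1444 = 38^2.
Iterate m_{i+1} = d_i*a_i - m_i, d_{i+1} = (1410 - m_{i+1}^2)/d_i, a_{i+1} = floor((a_0 + m_{i+1})/d_{i+1}):
  m_1 = 1*37 - 0 = 37, d_1 = (1410 - 37^2)/1 = 41/1 = 41, a_1 = floor((37 + 37)/41) = 1.
  m_2 = 41*1 - 37 = 4, d_2 = (1410 - 4^2)/41 = 1394/41 = 34, a_2 = floor((37 + 4)/34) = 1.
  m_3 = 34*1 - 4 = 30, d_3 = (1410 - 30^2)/34 = 510/34 = 15, a_3 = floor((37 + 30)/15) = 4.
  m_4 = 15*4 - 30 = 30, d_4 = (1410 - 30^2)/15 = 510/15 = 34, a_4 = floor((37 + 30)/34) = 1.
  m_5 = 34*1 - 30 = 4, d_5 = (1410 - 4^2)/34 = 1394/34 = 41, a_5 = floor((37 + 4)/41) = 1.
  m_6 = 41*1 - 4 = 37, d_6 = (1410 - 37^2)/41 = 41/41 = 1, a_6 = floor((37 + 37)/1) = 74.
  m_7 = 1*74 - 37 = 37, d_7 = (1410 - 37^2)/1 = 41/1 = 41: (m_7, d_7) = (m_1, d_1) = (37, 41), so from here the quotients repeat a_1, ..., a_6; the period length is 6.
Hence the expansion of sqrt(1410) is a_0 = 37 followed by the repeating block 1, 1, 4, 1, 1, 74 (period 6).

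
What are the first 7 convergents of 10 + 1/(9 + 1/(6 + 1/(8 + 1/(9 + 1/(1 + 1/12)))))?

10/1, 91/9, 556/55, 4539/449, 41407/4096, 45946/4545, 592759/58636

Using the convergent recurrence p_i = a_i*p_{i-1} + p_{i-2}, q_i = a_i*q_{i-1} + q_{i-2} with p_{-2}=0, p_{-1}=1, q_{-2}=1, q_{-1}=0:
  i=0: a_0=10, p_0 = 10*1 + 0 = 10, q_0 = 10*0 + 1 = 1.
  i=1: a_1=9, p_1 = 9*10 + 1 = 91, q_1 = 9*1 + 0 = 9.
  i=2: a_2=6, p_2 = 6*91 + 10 = 556, q_2 = 6*9 + 1 = 55.
  i=3: a_3=8, p_3 = 8*556 + 91 = 4539, q_3 = 8*55 + 9 = 449.
  i=4: a_4=9, p_4 = 9*4539 + 556 = 41407, q_4 = 9*449 + 55 = 4096.
  i=5: a_5=1, p_5 = 1*41407 + 4539 = 45946, q_5 = 1*4096 + 449 = 4545.
  i=6: a_6=12, p_6 = 12*45946 + 41407 = 592759, q_6 = 12*4545 + 4096 = 58636.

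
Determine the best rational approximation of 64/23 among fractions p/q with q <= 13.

Expand x = 64/23 as a continued fraction with the Euclidean algorithm:
  64 = 2*23 + 18, so a_0 = 2.
  23 = 1*18 + 5, so a_1 = 1.
  18 = 3*5 + 3, so a_2 = 3.
  5 = 1*3 + 2, so a_3 = 1.
  3 = 1*2 + 1, so a_4 = 1.
  2 = 2*1 + 0, so a_5 = 2.
so x = [2; 1, 3, 1, 1, 2].
Convergents (p_i = a_i*p_{i-1} + p_{i-2}, q_i = a_i*q_{i-1} + q_{i-2} with p_{-2}=0, p_{-1}=1, q_{-2}=1, q_{-1}=0), until the denominator exceeds 13:
  i=0: a_0=2, p_0 = 2*1 + 0 = 2, q_0 = 2*0 + 1 = 1.
  i=1: a_1=1, p_1 = 1*2 + 1 = 3, q_1 = 1*1 + 0 = 1.
  i=2: a_2=3, p_2 = 3*3 + 2 = 11, q_2 = 3*1 + 1 = 4.
  i=3: a_3=1, p_3 = 1*11 + 3 = 14, q_3 = 1*4 + 1 = 5.
  i=4: a_4=1, p_4 = 1*14 + 11 = 25, q_4 = 1*5 + 4 = 9.
  i=5: a_5=2, p_5 = 2*25 + 14 = 64, q_5 = 2*9 + 5 = 23.
q_5 = 23 > 13, so the last convergent with denominator <= 13 is p_4/q_4 = 25/9.
The closest fraction with denominator <= 13 is either p_4/q_4 or the intermediate fraction (k*p_4 + p_3)/(k*q_4 + q_3) with the largest k >= 1 whose denominator stays <= 13; these approach x as k grows, and every other convergent or intermediate fraction in range is farther away.
Largest k: floor((13 - q_3)/q_4) = floor((13 - 5)/9) = 0.
Since k = 0, no intermediate fraction beyond p_4/q_4 has denominator <= 13, so the convergent 25/9 is the closest (its error is |64*9 - 25*23|/(23*9) = 1/207).

25/9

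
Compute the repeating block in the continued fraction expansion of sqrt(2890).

[53; (1, 3, 6, 1, 11, 11, 1, 6, 3, 1, 106)]

Write x_i = (sqrt(2890) + m_i)/d_i with (m_0, d_0) = (0, 1). a_0 = floor(sqrt(2890)) = 53, since 53^2 = 2809 <= 2890 < 2916 = 54^2.
Iterate m_{i+1} = d_i*a_i - m_i, d_{i+1} = (2890 - m_{i+1}^2)/d_i, a_{i+1} = floor((a_0 + m_{i+1})/d_{i+1}):
  m_1 = 1*53 - 0 = 53, d_1 = (2890 - 53^2)/1 = 81/1 = 81, a_1 = floor((53 + 53)/81) = 1.
  m_2 = 81*1 - 53 = 28, d_2 = (2890 - 28^2)/81 = 2106/81 = 26, a_2 = floor((53 + 28)/26) = 3.
  m_3 = 26*3 - 28 = 50, d_3 = (2890 - 50^2)/26 = 390/26 = 15, a_3 = floor((53 + 50)/15) = 6.
  m_4 = 15*6 - 50 = 40, d_4 = (2890 - 40^2)/15 = 1290/15 = 86, a_4 = floor((53 + 40)/86) = 1.
  m_5 = 86*1 - 40 = 46, d_5 = (2890 - 46^2)/86 = 774/86 = 9, a_5 = floor((53 + 46)/9) = 11.
  m_6 = 9*11 - 46 = 53, d_6 = (2890 - 53^2)/9 = 81/9 = 9, a_6 = floor((53 + 53)/9) = 11.
  m_7 = 9*11 - 53 = 46, d_7 = (2890 - 46^2)/9 = 774/9 = 86, a_7 = floor((53 + 46)/86) = 1.
  m_8 = 86*1 - 46 = 40, d_8 = (2890 - 40^2)/86 = 1290/86 = 15, a_8 = floor((53 + 40)/15) = 6.
  m_9 = 15*6 - 40 = 50, d_9 = (2890 - 50^2)/15 = 390/15 = 26, a_9 = floor((53 + 50)/26) = 3.
  m_10 = 26*3 - 50 = 28, d_10 = (2890 - 28^2)/26 = 2106/26 = 81, a_10 = floor((53 + 28)/81) = 1.
  m_11 = 81*1 - 28 = 53, d_11 = (2890 - 53^2)/81 = 81/81 = 1, a_11 = floor((53 + 53)/1) = 106.
  m_12 = 1*106 - 53 = 53, d_12 = (2890 - 53^2)/1 = 81/1 = 81: (m_12, d_12) = (m_1, d_1) = (53, 81), so from here the quotients repeat a_1, ..., a_11; the period length is 11.
Hence the expansion of sqrt(2890) is a_0 = 53 followed by the repeating block 1, 3, 6, 1, 11, 11, 1, 6, 3, 1, 106 (period 11).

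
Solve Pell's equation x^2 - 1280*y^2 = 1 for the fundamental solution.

First expand sqrt(1280) as a continued fraction. With x_i = (sqrt(1280) + m_i)/d_i and (m_0, d_0) = (0, 1): a_0 = floor(sqrt(1280)) = 35, since 35^2 = 1225 <= 1280 < 1296 = 36^2.
Iterate m_{i+1} = d_i*a_i - m_i, d_{i+1} = (1280 - m_{i+1}^2)/d_i, a_{i+1} = floor((a_0 + m_{i+1})/d_{i+1}):
  m_1 = 1*35 - 0 = 35, d_1 = (1280 - 35^2)/1 = 55/1 = 55, a_1 = floor((35 + 35)/55) = 1.
  m_2 = 55*1 - 35 = 20, d_2 = (1280 - 20^2)/55 = 880/55 = 16, a_2 = floor((35 + 20)/16) = 3.
  m_3 = 16*3 - 20 = 28, d_3 = (1280 - 28^2)/16 = 496/16 = 31, a_3 = floor((35 + 28)/31) = 2.
  m_4 = 31*2 - 28 = 34, d_4 = (1280 - 34^2)/31 = 124/31 = 4, a_4 = floor((35 + 34)/4) = 17.
  m_5 = 4*17 - 34 = 34, d_5 = (1280 - 34^2)/4 = 124/4 = 31, a_5 = floor((35 + 34)/31) = 2.
  m_6 = 31*2 - 34 = 28, d_6 = (1280 - 28^2)/31 = 496/31 = 16, a_6 = floor((35 + 28)/16) = 3.
  m_7 = 16*3 - 28 = 20, d_7 = (1280 - 20^2)/16 = 880/16 = 55, a_7 = floor((35 + 20)/55) = 1.
  m_8 = 55*1 - 20 = 35, d_8 = (1280 - 35^2)/55 = 55/55 = 1, a_8 = floor((35 + 35)/1) = 70.
  m_9 = 1*70 - 35 = 35, d_9 = (1280 - 35^2)/1 = 55/1 = 55: (m_9, d_9) = (m_1, d_1) = (35, 55), so from here the quotients repeat a_1, ..., a_8; the period length is 8.
So sqrt(1280) = [35; (1, 3, 2, 17, 2, 3, 1, 70)] with period length k = 8.
k is even, so the fundamental solution of x^2 - 1280y^2 = 1 is (p_{k-1}, q_{k-1}) = (p_7, q_7); compute convergents through index 7.
Convergents (p_i = a_i*p_{i-1} + p_{i-2}, q_i = a_i*q_{i-1} + q_{i-2} with p_{-2}=0, p_{-1}=1, q_{-2}=1, q_{-1}=0):
  i=0: a_0=35, p_0 = 35*1 + 0 = 35, q_0 = 35*0 + 1 = 1.
  i=1: a_1=1, p_1 = 1*35 + 1 = 36, q_1 = 1*1 + 0 = 1.
  i=2: a_2=3, p_2 = 3*36 + 35 = 143, q_2 = 3*1 + 1 = 4.
  i=3: a_3=2, p_3 = 2*143 + 36 = 322, q_3 = 2*4 + 1 = 9.
  i=4: a_4=17, p_4 = 17*322 + 143 = 5617, q_4 = 17*9 + 4 = 157.
  i=5: a_5=2, p_5 = 2*5617 + 322 = 11556, q_5 = 2*157 + 9 = 323.
  i=6: a_6=3, p_6 = 3*11556 + 5617 = 40285, q_6 = 3*323 + 157 = 1126.
  i=7: a_7=1, p_7 = 1*40285 + 11556 = 51841, q_7 = 1*1126 + 323 = 1449.
Check: 51841^2 - 1280*1449^2 = 2687489281 - 2687489280 = 1, so (x, y) = (51841, 1449) solves the equation, and by the theorem it is the least positive solution.

(x, y) = (51841, 1449)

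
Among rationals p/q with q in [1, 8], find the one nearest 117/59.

Expand x = 117/59 as a continued fraction with the Euclidean algorithm:
  117 = 1*59 + 58, so a_0 = 1.
  59 = 1*58 + 1, so a_1 = 1.
  58 = 58*1 + 0, so a_2 = 58.
so x = [1; 1, 58].
Convergents (p_i = a_i*p_{i-1} + p_{i-2}, q_i = a_i*q_{i-1} + q_{i-2} with p_{-2}=0, p_{-1}=1, q_{-2}=1, q_{-1}=0), until the denominator exceeds 8:
  i=0: a_0=1, p_0 = 1*1 + 0 = 1, q_0 = 1*0 + 1 = 1.
  i=1: a_1=1, p_1 = 1*1 + 1 = 2, q_1 = 1*1 + 0 = 1.
  i=2: a_2=58, p_2 = 58*2 + 1 = 117, q_2 = 58*1 + 1 = 59.
q_2 = 59 > 8, so the last convergent with denominator <= 8 is p_1/q_1 = 2/1.
The closest fraction with denominator <= 8 is either p_1/q_1 or the intermediate fraction (k*p_1 + p_0)/(k*q_1 + q_0) with the largest k >= 1 whose denominator stays <= 8; these approach x as k grows, and every other convergent or intermediate fraction in range is farther away.
Largest k: floor((8 - q_0)/q_1) = floor((8 - 1)/1) = 7.
That gives (7*2 + 1)/(7*1 + 1) = 15/8.
Compare the errors: |x - 2/1| = |117*1 - 2*59|/(59*1) = 1/59, and |x - 15/8| = |117*8 - 15*59|/(59*8) = 51/472.
Cross-multiplying, 1*472 = 472 < 3009 = 51*59, so 1/59 is smaller: the convergent 2/1 is closer to x than 15/8.

2/1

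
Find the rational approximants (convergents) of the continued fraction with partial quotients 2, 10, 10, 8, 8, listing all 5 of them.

Using the convergent recurrence p_i = a_i*p_{i-1} + p_{i-2}, q_i = a_i*q_{i-1} + q_{i-2} with p_{-2}=0, p_{-1}=1, q_{-2}=1, q_{-1}=0:
  i=0: a_0=2, p_0 = 2*1 + 0 = 2, q_0 = 2*0 + 1 = 1.
  i=1: a_1=10, p_1 = 10*2 + 1 = 21, q_1 = 10*1 + 0 = 10.
  i=2: a_2=10, p_2 = 10*21 + 2 = 212, q_2 = 10*10 + 1 = 101.
  i=3: a_3=8, p_3 = 8*212 + 21 = 1717, q_3 = 8*101 + 10 = 818.
  i=4: a_4=8, p_4 = 8*1717 + 212 = 13948, q_4 = 8*818 + 101 = 6645.

2/1, 21/10, 212/101, 1717/818, 13948/6645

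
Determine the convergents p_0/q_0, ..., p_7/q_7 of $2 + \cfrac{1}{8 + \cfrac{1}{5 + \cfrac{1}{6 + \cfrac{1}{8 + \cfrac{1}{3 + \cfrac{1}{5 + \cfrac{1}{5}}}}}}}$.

2/1, 17/8, 87/41, 539/254, 4399/2073, 13736/6473, 73079/34438, 379131/178663

Using the convergent recurrence p_i = a_i*p_{i-1} + p_{i-2}, q_i = a_i*q_{i-1} + q_{i-2} with p_{-2}=0, p_{-1}=1, q_{-2}=1, q_{-1}=0:
  i=0: a_0=2, p_0 = 2*1 + 0 = 2, q_0 = 2*0 + 1 = 1.
  i=1: a_1=8, p_1 = 8*2 + 1 = 17, q_1 = 8*1 + 0 = 8.
  i=2: a_2=5, p_2 = 5*17 + 2 = 87, q_2 = 5*8 + 1 = 41.
  i=3: a_3=6, p_3 = 6*87 + 17 = 539, q_3 = 6*41 + 8 = 254.
  i=4: a_4=8, p_4 = 8*539 + 87 = 4399, q_4 = 8*254 + 41 = 2073.
  i=5: a_5=3, p_5 = 3*4399 + 539 = 13736, q_5 = 3*2073 + 254 = 6473.
  i=6: a_6=5, p_6 = 5*13736 + 4399 = 73079, q_6 = 5*6473 + 2073 = 34438.
  i=7: a_7=5, p_7 = 5*73079 + 13736 = 379131, q_7 = 5*34438 + 6473 = 178663.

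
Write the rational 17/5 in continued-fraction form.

[3; 2, 2]

Run the Euclidean algorithm on 17 and 5; the successive quotients are the partial quotients a_0, a_1, ... (each step inverts the fractional part left over by the previous one):
  17 = 3*5 + 2, so a_0 = 3.
  5 = 2*2 + 1, so a_1 = 2.
  2 = 2*1 + 0, so a_2 = 2.
The remainder reaches 0 after 3 divisions, so the expansion has 3 partial quotients, read off in order.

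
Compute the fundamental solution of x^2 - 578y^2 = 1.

(x, y) = (577, 24)

First expand sqrt(578) as a continued fraction. With x_i = (sqrt(578) + m_i)/d_i and (m_0, d_0) = (0, 1): a_0 = floor(sqrt(578)) = 24, since 24^2 = 576 <= 578 < 625 = 25^2.
Iterate m_{i+1} = d_i*a_i - m_i, d_{i+1} = (578 - m_{i+1}^2)/d_i, a_{i+1} = floor((a_0 + m_{i+1})/d_{i+1}):
  m_1 = 1*24 - 0 = 24, d_1 = (578 - 24^2)/1 = 2/1 = 2, a_1 = floor((24 + 24)/2) = 24.
  m_2 = 2*24 - 24 = 24, d_2 = (578 - 24^2)/2 = 2/2 = 1, a_2 = floor((24 + 24)/1) = 48.
  m_3 = 1*48 - 24 = 24, d_3 = (578 - 24^2)/1 = 2/1 = 2: (m_3, d_3) = (m_1, d_1) = (24, 2), so from here the quotients repeat a_1, a_2; the period length is 2.
So sqrt(578) = [24; (24, 48)] with period length k = 2.
k is even, so the fundamental solution of x^2 - 578y^2 = 1 is (p_{k-1}, q_{k-1}) = (p_1, q_1); compute convergents through index 1.
Convergents (p_i = a_i*p_{i-1} + p_{i-2}, q_i = a_i*q_{i-1} + q_{i-2} with p_{-2}=0, p_{-1}=1, q_{-2}=1, q_{-1}=0):
  i=0: a_0=24, p_0 = 24*1 + 0 = 24, q_0 = 24*0 + 1 = 1.
  i=1: a_1=24, p_1 = 24*24 + 1 = 577, q_1 = 24*1 + 0 = 24.
Check: 577^2 - 578*24^2 = 332929 - 332928 = 1, so (x, y) = (577, 24) solves the equation, and by the theorem it is the least positive solution.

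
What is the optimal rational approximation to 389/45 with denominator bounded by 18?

Expand x = 389/45 as a continued fraction with the Euclidean algorithm:
  389 = 8*45 + 29, so a_0 = 8.
  45 = 1*29 + 16, so a_1 = 1.
  29 = 1*16 + 13, so a_2 = 1.
  16 = 1*13 + 3, so a_3 = 1.
  13 = 4*3 + 1, so a_4 = 4.
  3 = 3*1 + 0, so a_5 = 3.
so x = [8; 1, 1, 1, 4, 3].
Convergents (p_i = a_i*p_{i-1} + p_{i-2}, q_i = a_i*q_{i-1} + q_{i-2} with p_{-2}=0, p_{-1}=1, q_{-2}=1, q_{-1}=0), until the denominator exceeds 18:
  i=0: a_0=8, p_0 = 8*1 + 0 = 8, q_0 = 8*0 + 1 = 1.
  i=1: a_1=1, p_1 = 1*8 + 1 = 9, q_1 = 1*1 + 0 = 1.
  i=2: a_2=1, p_2 = 1*9 + 8 = 17, q_2 = 1*1 + 1 = 2.
  i=3: a_3=1, p_3 = 1*17 + 9 = 26, q_3 = 1*2 + 1 = 3.
  i=4: a_4=4, p_4 = 4*26 + 17 = 121, q_4 = 4*3 + 2 = 14.
  i=5: a_5=3, p_5 = 3*121 + 26 = 389, q_5 = 3*14 + 3 = 45.
q_5 = 45 > 18, so the last convergent with denominator <= 18 is p_4/q_4 = 121/14.
The closest fraction with denominator <= 18 is either p_4/q_4 or the intermediate fraction (k*p_4 + p_3)/(k*q_4 + q_3) with the largest k >= 1 whose denominator stays <= 18; these approach x as k grows, and every other convergent or intermediate fraction in range is farther away.
Largest k: floor((18 - q_3)/q_4) = floor((18 - 3)/14) = 1.
That gives (1*121 + 26)/(1*14 + 3) = 147/17.
Compare the errors: |x - 121/14| = |389*14 - 121*45|/(45*14) = 1/630, and |x - 147/17| = |389*17 - 147*45|/(45*17) = 2/765.
Cross-multiplying, 1*765 = 765 < 1260 = 2*630, so 1/630 is smaller: the convergent 121/14 is closer to x than 147/17.

121/14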